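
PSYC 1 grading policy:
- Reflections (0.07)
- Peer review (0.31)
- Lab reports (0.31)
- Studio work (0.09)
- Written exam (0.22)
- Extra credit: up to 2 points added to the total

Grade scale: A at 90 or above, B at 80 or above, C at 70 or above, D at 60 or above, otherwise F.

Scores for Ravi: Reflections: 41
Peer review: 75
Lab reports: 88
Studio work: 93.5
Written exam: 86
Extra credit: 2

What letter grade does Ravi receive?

Weighted total:
  Reflections 41 × 0.07 = 2.87
  Peer review 75 × 0.31 = 23.25
  Lab reports 88 × 0.31 = 27.28
  Studio work 93.5 × 0.09 = 8.415
  Written exam 86 × 0.22 = 18.92
Sum = 80.735
Extra credit: 80.735 + 2 = 82.735
82.735 is ≥ 80 and < 90 → B

B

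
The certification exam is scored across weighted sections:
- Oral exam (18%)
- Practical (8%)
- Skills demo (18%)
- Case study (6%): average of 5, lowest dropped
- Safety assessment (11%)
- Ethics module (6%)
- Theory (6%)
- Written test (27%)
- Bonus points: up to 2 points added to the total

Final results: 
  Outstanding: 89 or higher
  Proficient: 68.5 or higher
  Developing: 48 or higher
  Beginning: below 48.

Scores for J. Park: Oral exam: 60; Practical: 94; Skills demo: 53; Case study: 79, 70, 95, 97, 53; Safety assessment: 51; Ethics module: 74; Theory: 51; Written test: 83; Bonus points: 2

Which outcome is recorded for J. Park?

Proficient

Case study: drop 53 → average of remaining 4 = 341/4 = 85.25
Weighted total:
  Oral exam 60 × 0.18 = 10.8
  Practical 94 × 0.08 = 7.52
  Skills demo 53 × 0.18 = 9.54
  Case study 85.25 × 0.06 = 5.115
  Safety assessment 51 × 0.11 = 5.61
  Ethics module 74 × 0.06 = 4.44
  Theory 51 × 0.06 = 3.06
  Written test 83 × 0.27 = 22.41
Sum = 68.495
Bonus points: 68.495 + 2 = 70.495
70.495 is ≥ 68.5 and < 89 → Proficient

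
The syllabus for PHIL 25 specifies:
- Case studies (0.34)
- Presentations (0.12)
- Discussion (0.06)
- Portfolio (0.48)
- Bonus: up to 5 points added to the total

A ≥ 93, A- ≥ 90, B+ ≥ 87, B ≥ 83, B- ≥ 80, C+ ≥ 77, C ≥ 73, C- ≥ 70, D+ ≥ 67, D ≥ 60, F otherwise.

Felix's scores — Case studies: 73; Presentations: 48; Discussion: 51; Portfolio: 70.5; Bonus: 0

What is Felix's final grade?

Weighted total:
  Case studies 73 × 0.34 = 24.82
  Presentations 48 × 0.12 = 5.76
  Discussion 51 × 0.06 = 3.06
  Portfolio 70.5 × 0.48 = 33.84
Sum = 67.48
Bonus: 67.48 + 0 = 67.48
67.48 is ≥ 67 and < 70 → D+

D+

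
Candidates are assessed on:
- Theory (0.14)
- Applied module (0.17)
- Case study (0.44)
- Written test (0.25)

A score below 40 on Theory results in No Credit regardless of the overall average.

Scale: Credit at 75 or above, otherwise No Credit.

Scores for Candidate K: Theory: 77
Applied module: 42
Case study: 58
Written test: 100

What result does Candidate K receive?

Theory score 77 ≥ 40: minimum met.
Weighted total:
  Theory 77 × 0.14 = 10.78
  Applied module 42 × 0.17 = 7.14
  Case study 58 × 0.44 = 25.52
  Written test 100 × 0.25 = 25
Sum = 68.44
68.44 < 75 → No Credit

No Credit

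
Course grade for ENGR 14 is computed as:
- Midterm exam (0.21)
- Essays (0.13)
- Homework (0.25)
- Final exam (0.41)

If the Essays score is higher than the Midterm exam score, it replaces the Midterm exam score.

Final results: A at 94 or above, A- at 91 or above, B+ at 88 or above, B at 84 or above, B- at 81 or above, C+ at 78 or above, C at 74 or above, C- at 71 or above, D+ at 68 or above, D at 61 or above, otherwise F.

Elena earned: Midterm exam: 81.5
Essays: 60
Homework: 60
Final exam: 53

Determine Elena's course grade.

Essays (60) ≤ Midterm exam (81.5), so Midterm exam stays at 81.5.
Weighted total:
  Midterm exam 81.5 × 0.21 = 17.115
  Essays 60 × 0.13 = 7.8
  Homework 60 × 0.25 = 15
  Final exam 53 × 0.41 = 21.73
Sum = 61.645
61.645 is ≥ 61 and < 68 → D

D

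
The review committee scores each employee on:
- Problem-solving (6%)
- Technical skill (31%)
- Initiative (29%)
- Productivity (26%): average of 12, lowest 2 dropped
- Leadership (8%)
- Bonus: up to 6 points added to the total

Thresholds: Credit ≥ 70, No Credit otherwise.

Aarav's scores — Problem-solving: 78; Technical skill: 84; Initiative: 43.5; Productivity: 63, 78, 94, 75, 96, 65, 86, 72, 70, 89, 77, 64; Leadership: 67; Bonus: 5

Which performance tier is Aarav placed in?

Credit

Productivity: drop 63, 64 → average of remaining 10 = 802/10 = 80.2
Weighted total:
  Problem-solving 78 × 0.06 = 4.68
  Technical skill 84 × 0.31 = 26.04
  Initiative 43.5 × 0.29 = 12.615
  Productivity 80.2 × 0.26 = 20.852
  Leadership 67 × 0.08 = 5.36
Sum = 69.547
Bonus: 69.547 + 5 = 74.547
74.547 ≥ 70 → Credit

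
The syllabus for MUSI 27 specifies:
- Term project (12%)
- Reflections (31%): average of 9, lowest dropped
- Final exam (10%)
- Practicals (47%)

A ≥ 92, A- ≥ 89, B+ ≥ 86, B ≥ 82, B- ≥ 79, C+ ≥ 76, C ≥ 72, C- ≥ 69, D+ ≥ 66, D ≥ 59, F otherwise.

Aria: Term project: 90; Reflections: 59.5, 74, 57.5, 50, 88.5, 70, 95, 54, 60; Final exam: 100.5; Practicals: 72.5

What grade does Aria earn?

C+

Reflections: drop 50 → average of remaining 8 = 558.5/8 = 69.8125
Weighted total:
  Term project 90 × 0.12 = 10.8
  Reflections 69.8125 × 0.31 = 21.641875
  Final exam 100.5 × 0.1 = 10.05
  Practicals 72.5 × 0.47 = 34.075
Sum = 76.566875
76.566875 is ≥ 76 and < 79 → C+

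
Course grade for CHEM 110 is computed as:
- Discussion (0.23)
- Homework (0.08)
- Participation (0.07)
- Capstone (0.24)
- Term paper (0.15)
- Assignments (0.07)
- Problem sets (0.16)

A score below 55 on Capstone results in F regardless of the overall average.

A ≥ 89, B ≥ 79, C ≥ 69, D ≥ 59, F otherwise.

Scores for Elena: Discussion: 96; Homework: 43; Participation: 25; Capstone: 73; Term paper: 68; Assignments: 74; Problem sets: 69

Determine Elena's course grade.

C

Capstone score 73 ≥ 55: minimum met.
Weighted total:
  Discussion 96 × 0.23 = 22.08
  Homework 43 × 0.08 = 3.44
  Participation 25 × 0.07 = 1.75
  Capstone 73 × 0.24 = 17.52
  Term paper 68 × 0.15 = 10.2
  Assignments 74 × 0.07 = 5.18
  Problem sets 69 × 0.16 = 11.04
Sum = 71.21
71.21 is ≥ 69 and < 79 → C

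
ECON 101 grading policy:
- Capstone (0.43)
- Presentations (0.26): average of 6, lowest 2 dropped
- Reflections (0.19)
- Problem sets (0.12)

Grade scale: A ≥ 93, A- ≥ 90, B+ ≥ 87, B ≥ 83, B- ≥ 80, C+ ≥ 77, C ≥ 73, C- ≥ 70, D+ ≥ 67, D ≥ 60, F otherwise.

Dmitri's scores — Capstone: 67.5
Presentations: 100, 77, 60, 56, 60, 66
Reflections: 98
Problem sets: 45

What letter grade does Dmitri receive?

C-

Presentations: drop 56, 60 → average of remaining 4 = 303/4 = 75.75
Weighted total:
  Capstone 67.5 × 0.43 = 29.025
  Presentations 75.75 × 0.26 = 19.695
  Reflections 98 × 0.19 = 18.62
  Problem sets 45 × 0.12 = 5.4
Sum = 72.74
72.74 is ≥ 70 and < 73 → C-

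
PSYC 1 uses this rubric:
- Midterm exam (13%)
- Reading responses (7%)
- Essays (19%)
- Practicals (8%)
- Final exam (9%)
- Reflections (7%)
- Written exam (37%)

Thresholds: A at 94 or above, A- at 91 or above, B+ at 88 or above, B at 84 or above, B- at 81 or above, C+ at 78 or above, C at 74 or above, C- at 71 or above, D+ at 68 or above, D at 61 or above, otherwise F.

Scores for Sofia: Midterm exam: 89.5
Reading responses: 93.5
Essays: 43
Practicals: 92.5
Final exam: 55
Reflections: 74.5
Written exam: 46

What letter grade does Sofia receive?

F

Weighted total:
  Midterm exam 89.5 × 0.13 = 11.635
  Reading responses 93.5 × 0.07 = 6.545
  Essays 43 × 0.19 = 8.17
  Practicals 92.5 × 0.08 = 7.4
  Final exam 55 × 0.09 = 4.95
  Reflections 74.5 × 0.07 = 5.215
  Written exam 46 × 0.37 = 17.02
Sum = 60.935
60.935 < 61 → F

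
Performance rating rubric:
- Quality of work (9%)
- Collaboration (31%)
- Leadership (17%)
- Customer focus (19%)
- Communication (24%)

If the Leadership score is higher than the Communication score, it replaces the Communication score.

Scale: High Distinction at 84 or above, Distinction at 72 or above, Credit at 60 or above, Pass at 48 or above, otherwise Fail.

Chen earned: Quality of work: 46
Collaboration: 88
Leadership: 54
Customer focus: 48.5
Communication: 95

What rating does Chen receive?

Leadership (54) ≤ Communication (95), so Communication stays at 95.
Weighted total:
  Quality of work 46 × 0.09 = 4.14
  Collaboration 88 × 0.31 = 27.28
  Leadership 54 × 0.17 = 9.18
  Customer focus 48.5 × 0.19 = 9.215
  Communication 95 × 0.24 = 22.8
Sum = 72.615
72.615 is ≥ 72 and < 84 → Distinction

Distinction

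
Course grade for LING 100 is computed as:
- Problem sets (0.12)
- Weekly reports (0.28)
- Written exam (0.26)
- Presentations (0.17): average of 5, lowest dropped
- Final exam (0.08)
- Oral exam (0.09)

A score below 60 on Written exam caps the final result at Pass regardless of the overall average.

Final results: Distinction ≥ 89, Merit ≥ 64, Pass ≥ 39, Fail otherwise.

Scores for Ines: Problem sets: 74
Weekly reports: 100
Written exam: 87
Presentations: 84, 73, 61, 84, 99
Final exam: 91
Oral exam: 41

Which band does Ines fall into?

Merit

Presentations: drop 61 → average of remaining 4 = 340/4 = 85
Written exam score 87 ≥ 60: minimum met.
Weighted total:
  Problem sets 74 × 0.12 = 8.88
  Weekly reports 100 × 0.28 = 28
  Written exam 87 × 0.26 = 22.62
  Presentations 85 × 0.17 = 14.45
  Final exam 91 × 0.08 = 7.28
  Oral exam 41 × 0.09 = 3.69
Sum = 84.92
84.92 is ≥ 64 and < 89 → Merit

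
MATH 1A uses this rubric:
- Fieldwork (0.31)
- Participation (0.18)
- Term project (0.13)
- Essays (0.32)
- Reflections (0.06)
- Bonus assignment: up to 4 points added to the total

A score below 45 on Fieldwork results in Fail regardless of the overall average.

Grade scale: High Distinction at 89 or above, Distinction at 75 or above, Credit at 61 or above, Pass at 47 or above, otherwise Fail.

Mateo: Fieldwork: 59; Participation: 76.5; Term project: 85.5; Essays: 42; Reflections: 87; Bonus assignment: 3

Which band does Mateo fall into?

Fieldwork score 59 ≥ 45: minimum met.
Weighted total:
  Fieldwork 59 × 0.31 = 18.29
  Participation 76.5 × 0.18 = 13.77
  Term project 85.5 × 0.13 = 11.115
  Essays 42 × 0.32 = 13.44
  Reflections 87 × 0.06 = 5.22
Sum = 61.835
Bonus assignment: 61.835 + 3 = 64.835
64.835 is ≥ 61 and < 75 → Credit

Credit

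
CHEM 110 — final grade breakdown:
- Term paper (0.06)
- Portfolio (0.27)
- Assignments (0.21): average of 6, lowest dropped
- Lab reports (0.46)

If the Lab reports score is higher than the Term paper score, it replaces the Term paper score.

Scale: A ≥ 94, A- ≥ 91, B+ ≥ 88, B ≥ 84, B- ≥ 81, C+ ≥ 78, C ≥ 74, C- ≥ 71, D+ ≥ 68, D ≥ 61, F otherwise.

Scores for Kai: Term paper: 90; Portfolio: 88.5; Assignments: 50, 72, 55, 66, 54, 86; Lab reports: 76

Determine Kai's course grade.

Assignments: drop 50 → average of remaining 5 = 333/5 = 66.6
Lab reports (76) ≤ Term paper (90), so Term paper stays at 90.
Weighted total:
  Term paper 90 × 0.06 = 5.4
  Portfolio 88.5 × 0.27 = 23.895
  Assignments 66.6 × 0.21 = 13.986
  Lab reports 76 × 0.46 = 34.96
Sum = 78.241
78.241 is ≥ 78 and < 81 → C+

C+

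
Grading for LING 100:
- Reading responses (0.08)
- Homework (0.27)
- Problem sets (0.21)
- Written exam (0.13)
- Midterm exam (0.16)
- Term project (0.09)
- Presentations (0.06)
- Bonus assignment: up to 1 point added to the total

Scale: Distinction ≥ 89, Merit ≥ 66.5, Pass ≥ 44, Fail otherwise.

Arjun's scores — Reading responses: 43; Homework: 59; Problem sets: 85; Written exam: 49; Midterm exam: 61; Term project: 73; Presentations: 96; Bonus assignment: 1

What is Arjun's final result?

Weighted total:
  Reading responses 43 × 0.08 = 3.44
  Homework 59 × 0.27 = 15.93
  Problem sets 85 × 0.21 = 17.85
  Written exam 49 × 0.13 = 6.37
  Midterm exam 61 × 0.16 = 9.76
  Term project 73 × 0.09 = 6.57
  Presentations 96 × 0.06 = 5.76
Sum = 65.68
Bonus assignment: 65.68 + 1 = 66.68
66.68 is ≥ 66.5 and < 89 → Merit

Merit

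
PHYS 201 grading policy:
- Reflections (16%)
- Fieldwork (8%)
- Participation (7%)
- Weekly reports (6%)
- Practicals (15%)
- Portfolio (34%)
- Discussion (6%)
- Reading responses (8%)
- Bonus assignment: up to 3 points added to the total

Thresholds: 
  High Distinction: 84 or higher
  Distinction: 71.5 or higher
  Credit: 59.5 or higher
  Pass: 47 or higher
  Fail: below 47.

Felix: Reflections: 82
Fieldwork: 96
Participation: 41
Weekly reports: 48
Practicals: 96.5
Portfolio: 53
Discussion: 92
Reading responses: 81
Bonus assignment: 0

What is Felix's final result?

Credit

Weighted total:
  Reflections 82 × 0.16 = 13.12
  Fieldwork 96 × 0.08 = 7.68
  Participation 41 × 0.07 = 2.87
  Weekly reports 48 × 0.06 = 2.88
  Practicals 96.5 × 0.15 = 14.475
  Portfolio 53 × 0.34 = 18.02
  Discussion 92 × 0.06 = 5.52
  Reading responses 81 × 0.08 = 6.48
Sum = 71.045
Bonus assignment: 71.045 + 0 = 71.045
71.045 is ≥ 59.5 and < 71.5 → Credit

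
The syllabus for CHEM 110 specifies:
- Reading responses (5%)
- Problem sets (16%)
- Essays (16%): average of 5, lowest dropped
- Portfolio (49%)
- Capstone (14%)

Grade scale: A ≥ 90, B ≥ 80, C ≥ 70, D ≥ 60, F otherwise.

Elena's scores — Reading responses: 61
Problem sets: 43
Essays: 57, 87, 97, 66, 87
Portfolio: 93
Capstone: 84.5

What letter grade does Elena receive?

Essays: drop 57 → average of remaining 4 = 337/4 = 84.25
Weighted total:
  Reading responses 61 × 0.05 = 3.05
  Problem sets 43 × 0.16 = 6.88
  Essays 84.25 × 0.16 = 13.48
  Portfolio 93 × 0.49 = 45.57
  Capstone 84.5 × 0.14 = 11.83
Sum = 80.81
80.81 is ≥ 80 and < 90 → B

B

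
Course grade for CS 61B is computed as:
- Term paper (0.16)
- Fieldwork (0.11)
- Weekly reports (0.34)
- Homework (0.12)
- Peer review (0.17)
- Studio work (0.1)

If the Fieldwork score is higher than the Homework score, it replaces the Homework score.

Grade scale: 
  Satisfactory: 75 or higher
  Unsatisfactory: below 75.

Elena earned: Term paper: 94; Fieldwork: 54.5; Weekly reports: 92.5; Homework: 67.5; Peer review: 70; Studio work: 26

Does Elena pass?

Fieldwork (54.5) ≤ Homework (67.5), so Homework stays at 67.5.
Weighted total:
  Term paper 94 × 0.16 = 15.04
  Fieldwork 54.5 × 0.11 = 5.995
  Weekly reports 92.5 × 0.34 = 31.45
  Homework 67.5 × 0.12 = 8.1
  Peer review 70 × 0.17 = 11.9
  Studio work 26 × 0.1 = 2.6
Sum = 75.085
75.085 ≥ 75 → Satisfactory

Satisfactory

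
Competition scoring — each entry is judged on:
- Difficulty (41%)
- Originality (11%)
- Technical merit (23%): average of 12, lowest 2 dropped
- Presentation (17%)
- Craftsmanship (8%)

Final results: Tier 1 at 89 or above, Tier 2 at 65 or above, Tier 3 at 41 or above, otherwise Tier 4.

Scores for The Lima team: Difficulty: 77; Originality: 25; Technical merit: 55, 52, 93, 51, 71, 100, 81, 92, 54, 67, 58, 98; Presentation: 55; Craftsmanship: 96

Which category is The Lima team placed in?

Tier 2

Technical merit: drop 51, 52 → average of remaining 10 = 769/10 = 76.9
Weighted total:
  Difficulty 77 × 0.41 = 31.57
  Originality 25 × 0.11 = 2.75
  Technical merit 76.9 × 0.23 = 17.687
  Presentation 55 × 0.17 = 9.35
  Craftsmanship 96 × 0.08 = 7.68
Sum = 69.037
69.037 is ≥ 65 and < 89 → Tier 2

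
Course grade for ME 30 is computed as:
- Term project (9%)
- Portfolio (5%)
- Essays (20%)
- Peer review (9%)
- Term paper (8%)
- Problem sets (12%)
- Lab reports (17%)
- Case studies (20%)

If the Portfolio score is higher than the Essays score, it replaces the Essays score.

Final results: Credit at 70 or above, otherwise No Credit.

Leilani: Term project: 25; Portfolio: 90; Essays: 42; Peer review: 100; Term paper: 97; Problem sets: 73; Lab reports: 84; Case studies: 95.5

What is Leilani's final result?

Credit

Portfolio (90) > Essays (42), so Essays counts as 90.
Weighted total:
  Term project 25 × 0.09 = 2.25
  Portfolio 90 × 0.05 = 4.5
  Essays 90 × 0.2 = 18
  Peer review 100 × 0.09 = 9
  Term paper 97 × 0.08 = 7.76
  Problem sets 73 × 0.12 = 8.76
  Lab reports 84 × 0.17 = 14.28
  Case studies 95.5 × 0.2 = 19.1
Sum = 83.65
83.65 ≥ 70 → Credit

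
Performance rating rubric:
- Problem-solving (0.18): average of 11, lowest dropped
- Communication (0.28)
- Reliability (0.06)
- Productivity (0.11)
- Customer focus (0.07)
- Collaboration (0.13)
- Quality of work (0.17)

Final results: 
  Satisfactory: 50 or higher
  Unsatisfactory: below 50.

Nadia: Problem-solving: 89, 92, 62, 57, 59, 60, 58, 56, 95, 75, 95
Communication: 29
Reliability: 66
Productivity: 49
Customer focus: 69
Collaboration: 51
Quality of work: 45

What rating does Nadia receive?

Unsatisfactory

Problem-solving: drop 56 → average of remaining 10 = 742/10 = 74.2
Weighted total:
  Problem-solving 74.2 × 0.18 = 13.356
  Communication 29 × 0.28 = 8.12
  Reliability 66 × 0.06 = 3.96
  Productivity 49 × 0.11 = 5.39
  Customer focus 69 × 0.07 = 4.83
  Collaboration 51 × 0.13 = 6.63
  Quality of work 45 × 0.17 = 7.65
Sum = 49.936
49.936 < 50 → Unsatisfactory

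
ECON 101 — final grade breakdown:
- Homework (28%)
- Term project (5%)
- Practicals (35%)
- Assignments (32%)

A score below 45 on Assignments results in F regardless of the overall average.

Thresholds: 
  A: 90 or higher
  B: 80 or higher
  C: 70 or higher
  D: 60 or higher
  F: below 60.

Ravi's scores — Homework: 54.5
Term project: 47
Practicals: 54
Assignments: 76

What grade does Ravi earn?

D

Assignments score 76 ≥ 45: minimum met.
Weighted total:
  Homework 54.5 × 0.28 = 15.26
  Term project 47 × 0.05 = 2.35
  Practicals 54 × 0.35 = 18.9
  Assignments 76 × 0.32 = 24.32
Sum = 60.83
60.83 is ≥ 60 and < 70 → D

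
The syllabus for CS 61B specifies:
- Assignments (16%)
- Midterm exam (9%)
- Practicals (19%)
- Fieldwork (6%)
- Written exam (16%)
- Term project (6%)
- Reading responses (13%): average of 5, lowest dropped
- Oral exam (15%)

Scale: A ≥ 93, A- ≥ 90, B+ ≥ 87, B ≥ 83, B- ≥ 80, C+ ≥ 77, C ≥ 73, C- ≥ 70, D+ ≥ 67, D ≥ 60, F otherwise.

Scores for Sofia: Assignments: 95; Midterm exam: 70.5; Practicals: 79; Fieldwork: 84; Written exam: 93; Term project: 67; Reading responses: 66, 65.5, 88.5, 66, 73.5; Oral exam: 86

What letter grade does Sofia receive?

Reading responses: drop 65.5 → average of remaining 4 = 294/4 = 73.5
Weighted total:
  Assignments 95 × 0.16 = 15.2
  Midterm exam 70.5 × 0.09 = 6.345
  Practicals 79 × 0.19 = 15.01
  Fieldwork 84 × 0.06 = 5.04
  Written exam 93 × 0.16 = 14.88
  Term project 67 × 0.06 = 4.02
  Reading responses 73.5 × 0.13 = 9.555
  Oral exam 86 × 0.15 = 12.9
Sum = 82.95
82.95 is ≥ 80 and < 83 → B-

B-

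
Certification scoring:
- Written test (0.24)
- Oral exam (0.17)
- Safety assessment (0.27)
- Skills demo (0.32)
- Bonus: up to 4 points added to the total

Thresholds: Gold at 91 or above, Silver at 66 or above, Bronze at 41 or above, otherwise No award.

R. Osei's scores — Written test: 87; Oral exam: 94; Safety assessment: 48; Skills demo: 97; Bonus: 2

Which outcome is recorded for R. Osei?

Silver

Weighted total:
  Written test 87 × 0.24 = 20.88
  Oral exam 94 × 0.17 = 15.98
  Safety assessment 48 × 0.27 = 12.96
  Skills demo 97 × 0.32 = 31.04
Sum = 80.86
Bonus: 80.86 + 2 = 82.86
82.86 is ≥ 66 and < 91 → Silver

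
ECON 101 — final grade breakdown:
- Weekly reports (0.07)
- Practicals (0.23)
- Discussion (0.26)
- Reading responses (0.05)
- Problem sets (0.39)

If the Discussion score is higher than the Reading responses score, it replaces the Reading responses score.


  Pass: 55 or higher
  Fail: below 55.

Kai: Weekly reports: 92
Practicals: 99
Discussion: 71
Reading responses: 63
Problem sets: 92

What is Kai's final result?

Discussion (71) > Reading responses (63), so Reading responses counts as 71.
Weighted total:
  Weekly reports 92 × 0.07 = 6.44
  Practicals 99 × 0.23 = 22.77
  Discussion 71 × 0.26 = 18.46
  Reading responses 71 × 0.05 = 3.55
  Problem sets 92 × 0.39 = 35.88
Sum = 87.1
87.1 ≥ 55 → Pass

Pass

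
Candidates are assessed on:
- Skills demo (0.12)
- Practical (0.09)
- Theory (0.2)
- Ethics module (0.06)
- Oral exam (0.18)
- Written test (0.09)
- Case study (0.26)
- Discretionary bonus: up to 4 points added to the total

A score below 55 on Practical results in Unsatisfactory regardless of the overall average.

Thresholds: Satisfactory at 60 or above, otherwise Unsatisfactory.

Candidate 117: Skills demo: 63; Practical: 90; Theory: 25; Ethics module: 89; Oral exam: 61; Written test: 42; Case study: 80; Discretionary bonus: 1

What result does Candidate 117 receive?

Satisfactory

Practical score 90 ≥ 55: minimum met.
Weighted total:
  Skills demo 63 × 0.12 = 7.56
  Practical 90 × 0.09 = 8.1
  Theory 25 × 0.2 = 5
  Ethics module 89 × 0.06 = 5.34
  Oral exam 61 × 0.18 = 10.98
  Written test 42 × 0.09 = 3.78
  Case study 80 × 0.26 = 20.8
Sum = 61.56
Discretionary bonus: 61.56 + 1 = 62.56
62.56 ≥ 60 → Satisfactory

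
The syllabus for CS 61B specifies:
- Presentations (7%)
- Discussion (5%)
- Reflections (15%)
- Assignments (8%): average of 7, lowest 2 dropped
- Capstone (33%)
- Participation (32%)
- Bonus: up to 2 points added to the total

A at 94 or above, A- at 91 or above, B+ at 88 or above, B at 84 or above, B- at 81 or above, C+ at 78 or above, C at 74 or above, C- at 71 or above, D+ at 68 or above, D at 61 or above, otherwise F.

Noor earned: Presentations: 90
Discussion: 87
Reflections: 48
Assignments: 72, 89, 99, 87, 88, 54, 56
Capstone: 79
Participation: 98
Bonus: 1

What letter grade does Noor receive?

Assignments: drop 54, 56 → average of remaining 5 = 435/5 = 87
Weighted total:
  Presentations 90 × 0.07 = 6.3
  Discussion 87 × 0.05 = 4.35
  Reflections 48 × 0.15 = 7.2
  Assignments 87 × 0.08 = 6.96
  Capstone 79 × 0.33 = 26.07
  Participation 98 × 0.32 = 31.36
Sum = 82.24
Bonus: 82.24 + 1 = 83.24
83.24 is ≥ 81 and < 84 → B-

B-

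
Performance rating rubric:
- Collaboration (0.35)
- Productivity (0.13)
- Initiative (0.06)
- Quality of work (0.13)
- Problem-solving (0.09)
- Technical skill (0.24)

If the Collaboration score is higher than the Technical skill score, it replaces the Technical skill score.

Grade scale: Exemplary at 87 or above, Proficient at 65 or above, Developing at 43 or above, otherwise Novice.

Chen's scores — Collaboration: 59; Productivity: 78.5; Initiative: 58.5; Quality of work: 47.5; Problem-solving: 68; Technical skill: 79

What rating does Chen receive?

Proficient

Collaboration (59) ≤ Technical skill (79), so Technical skill stays at 79.
Weighted total:
  Collaboration 59 × 0.35 = 20.65
  Productivity 78.5 × 0.13 = 10.205
  Initiative 58.5 × 0.06 = 3.51
  Quality of work 47.5 × 0.13 = 6.175
  Problem-solving 68 × 0.09 = 6.12
  Technical skill 79 × 0.24 = 18.96
Sum = 65.62
65.62 is ≥ 65 and < 87 → Proficient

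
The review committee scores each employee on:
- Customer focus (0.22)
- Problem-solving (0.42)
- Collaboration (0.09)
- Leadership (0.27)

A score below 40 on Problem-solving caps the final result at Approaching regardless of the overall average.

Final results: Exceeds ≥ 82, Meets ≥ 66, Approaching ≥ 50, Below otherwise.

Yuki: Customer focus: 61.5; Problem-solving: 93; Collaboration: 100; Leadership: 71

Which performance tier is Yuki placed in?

Meets

Problem-solving score 93 ≥ 40: minimum met.
Weighted total:
  Customer focus 61.5 × 0.22 = 13.53
  Problem-solving 93 × 0.42 = 39.06
  Collaboration 100 × 0.09 = 9
  Leadership 71 × 0.27 = 19.17
Sum = 80.76
80.76 is ≥ 66 and < 82 → Meets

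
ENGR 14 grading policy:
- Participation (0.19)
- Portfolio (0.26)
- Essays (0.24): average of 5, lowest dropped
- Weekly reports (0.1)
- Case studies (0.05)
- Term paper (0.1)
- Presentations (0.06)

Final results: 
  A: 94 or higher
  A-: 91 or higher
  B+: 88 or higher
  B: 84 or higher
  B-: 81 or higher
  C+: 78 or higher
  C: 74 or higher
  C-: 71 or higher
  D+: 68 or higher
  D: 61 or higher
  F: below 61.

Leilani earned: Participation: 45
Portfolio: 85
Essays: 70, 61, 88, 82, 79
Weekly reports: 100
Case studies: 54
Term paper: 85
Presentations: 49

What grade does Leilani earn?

C-

Essays: drop 61 → average of remaining 4 = 319/4 = 79.75
Weighted total:
  Participation 45 × 0.19 = 8.55
  Portfolio 85 × 0.26 = 22.1
  Essays 79.75 × 0.24 = 19.14
  Weekly reports 100 × 0.1 = 10
  Case studies 54 × 0.05 = 2.7
  Term paper 85 × 0.1 = 8.5
  Presentations 49 × 0.06 = 2.94
Sum = 73.93
73.93 is ≥ 71 and < 74 → C-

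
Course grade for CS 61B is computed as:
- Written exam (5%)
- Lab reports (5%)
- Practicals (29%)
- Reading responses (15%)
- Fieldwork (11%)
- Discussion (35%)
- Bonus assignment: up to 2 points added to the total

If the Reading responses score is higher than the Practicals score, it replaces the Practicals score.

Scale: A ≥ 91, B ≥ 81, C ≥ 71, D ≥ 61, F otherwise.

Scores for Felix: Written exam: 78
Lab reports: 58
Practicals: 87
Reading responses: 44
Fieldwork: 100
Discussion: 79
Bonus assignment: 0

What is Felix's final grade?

Reading responses (44) ≤ Practicals (87), so Practicals stays at 87.
Weighted total:
  Written exam 78 × 0.05 = 3.9
  Lab reports 58 × 0.05 = 2.9
  Practicals 87 × 0.29 = 25.23
  Reading responses 44 × 0.15 = 6.6
  Fieldwork 100 × 0.11 = 11
  Discussion 79 × 0.35 = 27.65
Sum = 77.28
Bonus assignment: 77.28 + 0 = 77.28
77.28 is ≥ 71 and < 81 → C

C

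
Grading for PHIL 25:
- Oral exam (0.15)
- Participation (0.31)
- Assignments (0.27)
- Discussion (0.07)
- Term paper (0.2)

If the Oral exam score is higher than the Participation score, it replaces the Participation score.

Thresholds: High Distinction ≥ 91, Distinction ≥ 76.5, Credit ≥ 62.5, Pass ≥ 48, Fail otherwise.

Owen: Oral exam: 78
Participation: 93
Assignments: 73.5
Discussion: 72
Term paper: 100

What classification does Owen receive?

Distinction

Oral exam (78) ≤ Participation (93), so Participation stays at 93.
Weighted total:
  Oral exam 78 × 0.15 = 11.7
  Participation 93 × 0.31 = 28.83
  Assignments 73.5 × 0.27 = 19.845
  Discussion 72 × 0.07 = 5.04
  Term paper 100 × 0.2 = 20
Sum = 85.415
85.415 is ≥ 76.5 and < 91 → Distinction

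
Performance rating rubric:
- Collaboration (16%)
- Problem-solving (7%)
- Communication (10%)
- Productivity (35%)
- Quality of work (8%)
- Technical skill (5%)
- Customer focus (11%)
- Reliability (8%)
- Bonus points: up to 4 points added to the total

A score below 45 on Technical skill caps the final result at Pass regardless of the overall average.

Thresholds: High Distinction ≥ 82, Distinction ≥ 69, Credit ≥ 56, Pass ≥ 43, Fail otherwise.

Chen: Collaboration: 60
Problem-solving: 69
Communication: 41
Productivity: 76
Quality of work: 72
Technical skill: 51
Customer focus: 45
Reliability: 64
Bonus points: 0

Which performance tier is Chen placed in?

Technical skill score 51 ≥ 45: minimum met.
Weighted total:
  Collaboration 60 × 0.16 = 9.6
  Problem-solving 69 × 0.07 = 4.83
  Communication 41 × 0.1 = 4.1
  Productivity 76 × 0.35 = 26.6
  Quality of work 72 × 0.08 = 5.76
  Technical skill 51 × 0.05 = 2.55
  Customer focus 45 × 0.11 = 4.95
  Reliability 64 × 0.08 = 5.12
Sum = 63.51
Bonus points: 63.51 + 0 = 63.51
63.51 is ≥ 56 and < 69 → Credit

Credit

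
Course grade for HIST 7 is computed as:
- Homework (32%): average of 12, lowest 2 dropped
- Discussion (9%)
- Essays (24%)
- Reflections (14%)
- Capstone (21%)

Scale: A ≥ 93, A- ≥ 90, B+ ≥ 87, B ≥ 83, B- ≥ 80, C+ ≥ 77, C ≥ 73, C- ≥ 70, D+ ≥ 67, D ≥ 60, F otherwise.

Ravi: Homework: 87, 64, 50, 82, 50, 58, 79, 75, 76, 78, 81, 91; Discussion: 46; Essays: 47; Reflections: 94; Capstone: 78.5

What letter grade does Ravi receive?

Homework: drop 50, 50 → average of remaining 10 = 771/10 = 77.1
Weighted total:
  Homework 77.1 × 0.32 = 24.672
  Discussion 46 × 0.09 = 4.14
  Essays 47 × 0.24 = 11.28
  Reflections 94 × 0.14 = 13.16
  Capstone 78.5 × 0.21 = 16.485
Sum = 69.737
69.737 is ≥ 67 and < 70 → D+

D+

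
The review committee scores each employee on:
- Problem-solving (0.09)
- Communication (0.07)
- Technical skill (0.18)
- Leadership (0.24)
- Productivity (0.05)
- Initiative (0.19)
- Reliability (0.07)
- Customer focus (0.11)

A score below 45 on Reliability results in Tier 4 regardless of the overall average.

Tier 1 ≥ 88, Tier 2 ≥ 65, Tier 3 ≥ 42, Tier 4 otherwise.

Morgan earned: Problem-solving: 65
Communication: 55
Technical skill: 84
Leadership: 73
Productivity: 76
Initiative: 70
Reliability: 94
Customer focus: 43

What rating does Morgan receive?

Reliability score 94 ≥ 45: minimum met.
Weighted total:
  Problem-solving 65 × 0.09 = 5.85
  Communication 55 × 0.07 = 3.85
  Technical skill 84 × 0.18 = 15.12
  Leadership 73 × 0.24 = 17.52
  Productivity 76 × 0.05 = 3.8
  Initiative 70 × 0.19 = 13.3
  Reliability 94 × 0.07 = 6.58
  Customer focus 43 × 0.11 = 4.73
Sum = 70.75
70.75 is ≥ 65 and < 88 → Tier 2

Tier 2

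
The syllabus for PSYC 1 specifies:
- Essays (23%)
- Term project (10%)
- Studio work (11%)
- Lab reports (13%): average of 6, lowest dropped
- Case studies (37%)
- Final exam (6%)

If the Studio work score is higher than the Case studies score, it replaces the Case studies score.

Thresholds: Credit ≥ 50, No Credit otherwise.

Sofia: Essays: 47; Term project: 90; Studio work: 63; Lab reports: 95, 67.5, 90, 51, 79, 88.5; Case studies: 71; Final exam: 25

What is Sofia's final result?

Lab reports: drop 51 → average of remaining 5 = 420/5 = 84
Studio work (63) ≤ Case studies (71), so Case studies stays at 71.
Weighted total:
  Essays 47 × 0.23 = 10.81
  Term project 90 × 0.1 = 9
  Studio work 63 × 0.11 = 6.93
  Lab reports 84 × 0.13 = 10.92
  Case studies 71 × 0.37 = 26.27
  Final exam 25 × 0.06 = 1.5
Sum = 65.43
65.43 ≥ 50 → Credit

Credit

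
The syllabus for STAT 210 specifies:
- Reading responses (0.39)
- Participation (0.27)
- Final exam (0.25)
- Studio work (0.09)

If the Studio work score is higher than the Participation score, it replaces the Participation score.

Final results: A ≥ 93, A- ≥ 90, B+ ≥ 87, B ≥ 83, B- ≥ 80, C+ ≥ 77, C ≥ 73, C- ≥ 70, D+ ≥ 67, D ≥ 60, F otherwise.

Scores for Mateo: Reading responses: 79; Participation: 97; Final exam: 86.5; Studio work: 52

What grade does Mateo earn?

Studio work (52) ≤ Participation (97), so Participation stays at 97.
Weighted total:
  Reading responses 79 × 0.39 = 30.81
  Participation 97 × 0.27 = 26.19
  Final exam 86.5 × 0.25 = 21.625
  Studio work 52 × 0.09 = 4.68
Sum = 83.305
83.305 is ≥ 83 and < 87 → B

B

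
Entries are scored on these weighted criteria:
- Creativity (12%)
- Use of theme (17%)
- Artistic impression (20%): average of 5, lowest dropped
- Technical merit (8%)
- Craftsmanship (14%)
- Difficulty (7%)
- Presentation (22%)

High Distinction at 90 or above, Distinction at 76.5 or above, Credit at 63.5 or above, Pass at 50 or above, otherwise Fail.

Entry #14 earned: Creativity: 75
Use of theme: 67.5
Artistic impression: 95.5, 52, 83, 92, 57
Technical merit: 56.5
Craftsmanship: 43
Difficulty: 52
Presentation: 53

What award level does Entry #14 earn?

Artistic impression: drop 52 → average of remaining 4 = 327.5/4 = 81.875
Weighted total:
  Creativity 75 × 0.12 = 9
  Use of theme 67.5 × 0.17 = 11.475
  Artistic impression 81.875 × 0.2 = 16.375
  Technical merit 56.5 × 0.08 = 4.52
  Craftsmanship 43 × 0.14 = 6.02
  Difficulty 52 × 0.07 = 3.64
  Presentation 53 × 0.22 = 11.66
Sum = 62.69
62.69 is ≥ 50 and < 63.5 → Pass

Pass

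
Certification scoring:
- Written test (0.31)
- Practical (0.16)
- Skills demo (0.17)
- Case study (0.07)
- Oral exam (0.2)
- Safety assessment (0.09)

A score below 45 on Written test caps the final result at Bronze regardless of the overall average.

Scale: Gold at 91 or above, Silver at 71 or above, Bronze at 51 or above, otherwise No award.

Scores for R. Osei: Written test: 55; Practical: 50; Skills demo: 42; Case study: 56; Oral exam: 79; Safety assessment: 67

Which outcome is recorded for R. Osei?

Written test score 55 ≥ 45: minimum met.
Weighted total:
  Written test 55 × 0.31 = 17.05
  Practical 50 × 0.16 = 8
  Skills demo 42 × 0.17 = 7.14
  Case study 56 × 0.07 = 3.92
  Oral exam 79 × 0.2 = 15.8
  Safety assessment 67 × 0.09 = 6.03
Sum = 57.94
57.94 is ≥ 51 and < 71 → Bronze

Bronze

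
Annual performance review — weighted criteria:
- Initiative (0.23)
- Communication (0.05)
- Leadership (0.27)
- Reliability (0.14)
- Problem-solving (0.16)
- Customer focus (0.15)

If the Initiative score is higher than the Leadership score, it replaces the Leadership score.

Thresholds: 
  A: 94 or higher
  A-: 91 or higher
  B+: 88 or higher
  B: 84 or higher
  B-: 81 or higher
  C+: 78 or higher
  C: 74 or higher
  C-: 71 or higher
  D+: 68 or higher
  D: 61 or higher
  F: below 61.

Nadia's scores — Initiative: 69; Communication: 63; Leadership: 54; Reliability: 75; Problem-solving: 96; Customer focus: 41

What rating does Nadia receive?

D+

Initiative (69) > Leadership (54), so Leadership counts as 69.
Weighted total:
  Initiative 69 × 0.23 = 15.87
  Communication 63 × 0.05 = 3.15
  Leadership 69 × 0.27 = 18.63
  Reliability 75 × 0.14 = 10.5
  Problem-solving 96 × 0.16 = 15.36
  Customer focus 41 × 0.15 = 6.15
Sum = 69.66
69.66 is ≥ 68 and < 71 → D+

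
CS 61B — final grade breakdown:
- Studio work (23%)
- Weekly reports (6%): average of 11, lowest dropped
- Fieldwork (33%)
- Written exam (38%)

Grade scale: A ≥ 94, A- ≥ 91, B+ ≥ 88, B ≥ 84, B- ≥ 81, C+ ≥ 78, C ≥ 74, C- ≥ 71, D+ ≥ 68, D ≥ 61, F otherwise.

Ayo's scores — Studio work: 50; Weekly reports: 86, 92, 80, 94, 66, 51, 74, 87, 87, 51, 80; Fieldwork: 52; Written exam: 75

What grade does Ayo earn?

Weekly reports: drop 51 → average of remaining 10 = 797/10 = 79.7
Weighted total:
  Studio work 50 × 0.23 = 11.5
  Weekly reports 79.7 × 0.06 = 4.782
  Fieldwork 52 × 0.33 = 17.16
  Written exam 75 × 0.38 = 28.5
Sum = 61.942
61.942 is ≥ 61 and < 68 → D

D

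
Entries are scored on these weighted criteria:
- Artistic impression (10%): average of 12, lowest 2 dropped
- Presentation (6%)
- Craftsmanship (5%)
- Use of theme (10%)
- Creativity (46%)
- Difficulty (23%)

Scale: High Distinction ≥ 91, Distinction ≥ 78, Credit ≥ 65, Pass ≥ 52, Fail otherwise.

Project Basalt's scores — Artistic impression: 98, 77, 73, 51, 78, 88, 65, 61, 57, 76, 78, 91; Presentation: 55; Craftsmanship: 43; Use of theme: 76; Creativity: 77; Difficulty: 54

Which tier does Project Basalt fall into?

Artistic impression: drop 51, 57 → average of remaining 10 = 785/10 = 78.5
Weighted total:
  Artistic impression 78.5 × 0.1 = 7.85
  Presentation 55 × 0.06 = 3.3
  Craftsmanship 43 × 0.05 = 2.15
  Use of theme 76 × 0.1 = 7.6
  Creativity 77 × 0.46 = 35.42
  Difficulty 54 × 0.23 = 12.42
Sum = 68.74
68.74 is ≥ 65 and < 78 → Credit

Credit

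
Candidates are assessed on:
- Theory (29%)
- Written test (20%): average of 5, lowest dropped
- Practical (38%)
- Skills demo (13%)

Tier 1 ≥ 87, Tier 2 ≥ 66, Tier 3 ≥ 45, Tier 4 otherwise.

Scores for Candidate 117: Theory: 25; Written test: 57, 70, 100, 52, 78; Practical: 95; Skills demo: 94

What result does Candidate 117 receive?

Tier 2

Written test: drop 52 → average of remaining 4 = 305/4 = 76.25
Weighted total:
  Theory 25 × 0.29 = 7.25
  Written test 76.25 × 0.2 = 15.25
  Practical 95 × 0.38 = 36.1
  Skills demo 94 × 0.13 = 12.22
Sum = 70.82
70.82 is ≥ 66 and < 87 → Tier 2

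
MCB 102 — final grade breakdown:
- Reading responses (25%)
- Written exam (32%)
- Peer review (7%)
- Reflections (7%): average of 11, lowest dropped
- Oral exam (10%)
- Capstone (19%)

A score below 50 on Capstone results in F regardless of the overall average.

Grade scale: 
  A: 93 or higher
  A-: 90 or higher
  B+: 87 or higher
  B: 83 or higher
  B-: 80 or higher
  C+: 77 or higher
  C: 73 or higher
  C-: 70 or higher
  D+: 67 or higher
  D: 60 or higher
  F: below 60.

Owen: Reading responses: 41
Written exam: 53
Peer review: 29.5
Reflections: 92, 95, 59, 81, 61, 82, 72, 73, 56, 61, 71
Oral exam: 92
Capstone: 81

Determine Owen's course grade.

Reflections: drop 56 → average of remaining 10 = 747/10 = 74.7
Capstone score 81 ≥ 50: minimum met.
Weighted total:
  Reading responses 41 × 0.25 = 10.25
  Written exam 53 × 0.32 = 16.96
  Peer review 29.5 × 0.07 = 2.065
  Reflections 74.7 × 0.07 = 5.229
  Oral exam 92 × 0.1 = 9.2
  Capstone 81 × 0.19 = 15.39
Sum = 59.094
59.094 < 60 → F

F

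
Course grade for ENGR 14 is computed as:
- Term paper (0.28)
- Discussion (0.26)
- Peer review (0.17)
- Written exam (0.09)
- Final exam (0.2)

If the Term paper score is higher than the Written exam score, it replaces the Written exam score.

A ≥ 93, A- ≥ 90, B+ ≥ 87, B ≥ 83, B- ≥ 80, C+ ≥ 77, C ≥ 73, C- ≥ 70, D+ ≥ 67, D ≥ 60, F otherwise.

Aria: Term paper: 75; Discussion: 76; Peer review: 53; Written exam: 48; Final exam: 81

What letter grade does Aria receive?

C-

Term paper (75) > Written exam (48), so Written exam counts as 75.
Weighted total:
  Term paper 75 × 0.28 = 21
  Discussion 76 × 0.26 = 19.76
  Peer review 53 × 0.17 = 9.01
  Written exam 75 × 0.09 = 6.75
  Final exam 81 × 0.2 = 16.2
Sum = 72.72
72.72 is ≥ 70 and < 73 → C-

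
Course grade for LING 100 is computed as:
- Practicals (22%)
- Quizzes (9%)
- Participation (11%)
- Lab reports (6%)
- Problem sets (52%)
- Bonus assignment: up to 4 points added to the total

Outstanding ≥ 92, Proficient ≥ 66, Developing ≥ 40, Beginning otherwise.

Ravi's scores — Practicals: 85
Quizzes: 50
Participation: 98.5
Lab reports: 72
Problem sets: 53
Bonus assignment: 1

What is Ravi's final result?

Proficient

Weighted total:
  Practicals 85 × 0.22 = 18.7
  Quizzes 50 × 0.09 = 4.5
  Participation 98.5 × 0.11 = 10.835
  Lab reports 72 × 0.06 = 4.32
  Problem sets 53 × 0.52 = 27.56
Sum = 65.915
Bonus assignment: 65.915 + 1 = 66.915
66.915 is ≥ 66 and < 92 → Proficient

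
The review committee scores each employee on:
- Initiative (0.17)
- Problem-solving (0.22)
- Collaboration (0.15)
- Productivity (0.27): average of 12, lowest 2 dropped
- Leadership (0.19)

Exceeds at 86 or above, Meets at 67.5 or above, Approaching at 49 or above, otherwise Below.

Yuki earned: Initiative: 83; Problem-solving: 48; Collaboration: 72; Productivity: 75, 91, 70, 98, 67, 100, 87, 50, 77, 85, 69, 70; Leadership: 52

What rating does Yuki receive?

Productivity: drop 50, 67 → average of remaining 10 = 822/10 = 82.2
Weighted total:
  Initiative 83 × 0.17 = 14.11
  Problem-solving 48 × 0.22 = 10.56
  Collaboration 72 × 0.15 = 10.8
  Productivity 82.2 × 0.27 = 22.194
  Leadership 52 × 0.19 = 9.88
Sum = 67.544
67.544 is ≥ 67.5 and < 86 → Meets

Meets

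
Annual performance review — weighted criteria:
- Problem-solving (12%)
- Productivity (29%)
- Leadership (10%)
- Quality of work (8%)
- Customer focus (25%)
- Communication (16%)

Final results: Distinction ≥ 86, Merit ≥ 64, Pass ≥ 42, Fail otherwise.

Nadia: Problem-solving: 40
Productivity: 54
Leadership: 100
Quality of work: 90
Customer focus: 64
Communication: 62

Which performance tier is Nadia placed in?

Weighted total:
  Problem-solving 40 × 0.12 = 4.8
  Productivity 54 × 0.29 = 15.66
  Leadership 100 × 0.1 = 10
  Quality of work 90 × 0.08 = 7.2
  Customer focus 64 × 0.25 = 16
  Communication 62 × 0.16 = 9.92
Sum = 63.58
63.58 is ≥ 42 and < 64 → Pass

Pass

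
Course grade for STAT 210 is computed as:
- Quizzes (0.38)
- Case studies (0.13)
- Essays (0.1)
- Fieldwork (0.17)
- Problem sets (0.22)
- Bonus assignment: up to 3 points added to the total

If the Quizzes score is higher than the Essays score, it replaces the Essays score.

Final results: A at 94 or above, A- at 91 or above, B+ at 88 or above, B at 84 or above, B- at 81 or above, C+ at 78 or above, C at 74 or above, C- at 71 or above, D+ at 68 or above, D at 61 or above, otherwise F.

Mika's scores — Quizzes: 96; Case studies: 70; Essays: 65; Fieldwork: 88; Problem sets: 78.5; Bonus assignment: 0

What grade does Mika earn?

Quizzes (96) > Essays (65), so Essays counts as 96.
Weighted total:
  Quizzes 96 × 0.38 = 36.48
  Case studies 70 × 0.13 = 9.1
  Essays 96 × 0.1 = 9.6
  Fieldwork 88 × 0.17 = 14.96
  Problem sets 78.5 × 0.22 = 17.27
Sum = 87.41
Bonus assignment: 87.41 + 0 = 87.41
87.41 is ≥ 84 and < 88 → B

B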